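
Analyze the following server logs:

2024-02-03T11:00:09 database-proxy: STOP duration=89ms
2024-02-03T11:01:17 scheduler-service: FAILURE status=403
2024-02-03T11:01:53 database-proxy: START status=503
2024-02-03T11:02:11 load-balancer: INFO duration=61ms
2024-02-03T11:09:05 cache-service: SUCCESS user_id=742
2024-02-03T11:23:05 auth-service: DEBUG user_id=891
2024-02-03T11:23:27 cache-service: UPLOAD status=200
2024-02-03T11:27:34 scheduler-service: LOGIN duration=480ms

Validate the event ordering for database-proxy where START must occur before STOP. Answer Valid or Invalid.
Invalid

To validate ordering:

1. Required order: START → STOP
2. Rule: START must occur before STOP
3. Check actual order of events for database-proxy
4. Result: Invalid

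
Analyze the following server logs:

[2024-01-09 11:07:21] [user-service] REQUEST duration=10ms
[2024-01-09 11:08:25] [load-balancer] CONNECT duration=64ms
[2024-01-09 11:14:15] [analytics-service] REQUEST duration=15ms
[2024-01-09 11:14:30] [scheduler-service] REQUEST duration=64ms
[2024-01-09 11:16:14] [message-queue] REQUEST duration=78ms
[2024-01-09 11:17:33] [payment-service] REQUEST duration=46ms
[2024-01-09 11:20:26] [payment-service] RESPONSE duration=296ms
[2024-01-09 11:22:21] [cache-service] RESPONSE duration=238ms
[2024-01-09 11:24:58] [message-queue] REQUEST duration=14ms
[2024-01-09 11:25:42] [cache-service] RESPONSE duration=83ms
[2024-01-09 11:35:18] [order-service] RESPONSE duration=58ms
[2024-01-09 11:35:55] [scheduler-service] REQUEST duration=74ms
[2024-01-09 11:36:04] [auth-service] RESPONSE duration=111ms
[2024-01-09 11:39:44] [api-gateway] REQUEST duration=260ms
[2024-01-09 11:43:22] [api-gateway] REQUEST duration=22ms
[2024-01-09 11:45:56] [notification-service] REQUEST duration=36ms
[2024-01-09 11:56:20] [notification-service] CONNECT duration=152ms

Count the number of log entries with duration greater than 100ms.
5

To count timeouts:

1. Threshold: 100ms
2. Extract duration from each log entry
3. Count entries where duration > 100
4. Timeout count: 5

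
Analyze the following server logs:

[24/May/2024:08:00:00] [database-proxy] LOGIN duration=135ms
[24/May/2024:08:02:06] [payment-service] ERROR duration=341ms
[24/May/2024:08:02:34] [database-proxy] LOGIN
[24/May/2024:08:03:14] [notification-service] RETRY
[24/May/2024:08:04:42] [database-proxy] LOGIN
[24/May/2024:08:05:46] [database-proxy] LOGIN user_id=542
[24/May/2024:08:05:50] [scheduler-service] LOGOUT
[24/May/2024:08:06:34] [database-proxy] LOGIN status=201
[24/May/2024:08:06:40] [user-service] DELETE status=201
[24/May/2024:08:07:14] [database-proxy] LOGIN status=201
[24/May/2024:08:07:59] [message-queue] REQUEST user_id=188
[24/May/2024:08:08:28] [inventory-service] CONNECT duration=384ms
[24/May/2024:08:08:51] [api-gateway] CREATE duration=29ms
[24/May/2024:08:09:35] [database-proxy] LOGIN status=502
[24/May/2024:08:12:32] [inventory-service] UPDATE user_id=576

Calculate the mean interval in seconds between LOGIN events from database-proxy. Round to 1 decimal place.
95.8

To calculate average interval:

1. Find all LOGIN events for database-proxy in order
2. Calculate time gaps between consecutive events
3. Compute mean of gaps: 575 / 6 = 95.8 seconds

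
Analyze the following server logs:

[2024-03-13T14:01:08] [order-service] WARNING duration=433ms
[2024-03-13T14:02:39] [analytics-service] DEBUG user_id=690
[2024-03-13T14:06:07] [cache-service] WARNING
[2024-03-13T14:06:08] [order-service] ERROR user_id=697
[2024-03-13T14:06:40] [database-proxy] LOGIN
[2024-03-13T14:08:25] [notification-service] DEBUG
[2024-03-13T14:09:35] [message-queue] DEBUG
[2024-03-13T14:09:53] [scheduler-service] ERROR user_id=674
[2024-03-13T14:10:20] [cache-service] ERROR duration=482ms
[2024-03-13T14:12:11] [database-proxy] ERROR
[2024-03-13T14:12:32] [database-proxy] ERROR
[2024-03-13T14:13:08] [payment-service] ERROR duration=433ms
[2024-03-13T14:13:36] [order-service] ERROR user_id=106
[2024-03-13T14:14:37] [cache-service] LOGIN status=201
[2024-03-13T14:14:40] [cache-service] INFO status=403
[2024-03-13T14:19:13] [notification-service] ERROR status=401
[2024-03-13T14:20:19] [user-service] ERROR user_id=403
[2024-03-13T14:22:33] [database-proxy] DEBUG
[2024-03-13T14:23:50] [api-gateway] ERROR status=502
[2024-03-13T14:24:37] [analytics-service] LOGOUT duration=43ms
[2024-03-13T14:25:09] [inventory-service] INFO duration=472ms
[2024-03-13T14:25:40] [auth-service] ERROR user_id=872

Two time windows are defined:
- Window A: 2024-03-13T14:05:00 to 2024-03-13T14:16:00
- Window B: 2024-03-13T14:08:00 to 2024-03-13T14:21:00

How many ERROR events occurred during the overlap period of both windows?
6

To find overlap events:

1. Window A: 2024-03-13T14:05:00 to 2024-03-13T14:16:00
2. Window B: 2024-03-13T14:08:00 to 2024-03-13T14:21:00
3. Overlap period: 2024-03-13T14:08:00 to 2024-03-13T14:16:00
4. Count ERROR events in overlap: 6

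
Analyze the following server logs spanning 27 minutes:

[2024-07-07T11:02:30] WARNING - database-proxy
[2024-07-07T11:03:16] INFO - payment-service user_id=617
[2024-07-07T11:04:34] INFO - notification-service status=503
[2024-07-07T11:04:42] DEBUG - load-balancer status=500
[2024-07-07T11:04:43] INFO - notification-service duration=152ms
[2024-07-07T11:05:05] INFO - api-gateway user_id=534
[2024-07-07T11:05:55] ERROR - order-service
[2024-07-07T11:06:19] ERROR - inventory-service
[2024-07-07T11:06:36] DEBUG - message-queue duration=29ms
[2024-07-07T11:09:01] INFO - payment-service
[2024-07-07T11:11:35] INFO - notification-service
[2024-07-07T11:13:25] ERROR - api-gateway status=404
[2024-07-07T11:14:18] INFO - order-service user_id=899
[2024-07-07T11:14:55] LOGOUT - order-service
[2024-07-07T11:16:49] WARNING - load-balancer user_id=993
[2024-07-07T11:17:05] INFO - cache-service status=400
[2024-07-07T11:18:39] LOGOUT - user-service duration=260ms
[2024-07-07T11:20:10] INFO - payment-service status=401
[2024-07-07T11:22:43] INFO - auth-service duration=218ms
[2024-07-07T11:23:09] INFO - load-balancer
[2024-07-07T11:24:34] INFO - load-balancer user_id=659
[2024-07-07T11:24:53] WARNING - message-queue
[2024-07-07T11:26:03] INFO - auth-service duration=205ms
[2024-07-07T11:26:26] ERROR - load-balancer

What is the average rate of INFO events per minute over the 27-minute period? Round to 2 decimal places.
0.48

To calculate the rate:

1. Count total INFO events: 13
2. Total time period: 27 minutes
3. Rate = 13 / 27 = 0.48 events per minute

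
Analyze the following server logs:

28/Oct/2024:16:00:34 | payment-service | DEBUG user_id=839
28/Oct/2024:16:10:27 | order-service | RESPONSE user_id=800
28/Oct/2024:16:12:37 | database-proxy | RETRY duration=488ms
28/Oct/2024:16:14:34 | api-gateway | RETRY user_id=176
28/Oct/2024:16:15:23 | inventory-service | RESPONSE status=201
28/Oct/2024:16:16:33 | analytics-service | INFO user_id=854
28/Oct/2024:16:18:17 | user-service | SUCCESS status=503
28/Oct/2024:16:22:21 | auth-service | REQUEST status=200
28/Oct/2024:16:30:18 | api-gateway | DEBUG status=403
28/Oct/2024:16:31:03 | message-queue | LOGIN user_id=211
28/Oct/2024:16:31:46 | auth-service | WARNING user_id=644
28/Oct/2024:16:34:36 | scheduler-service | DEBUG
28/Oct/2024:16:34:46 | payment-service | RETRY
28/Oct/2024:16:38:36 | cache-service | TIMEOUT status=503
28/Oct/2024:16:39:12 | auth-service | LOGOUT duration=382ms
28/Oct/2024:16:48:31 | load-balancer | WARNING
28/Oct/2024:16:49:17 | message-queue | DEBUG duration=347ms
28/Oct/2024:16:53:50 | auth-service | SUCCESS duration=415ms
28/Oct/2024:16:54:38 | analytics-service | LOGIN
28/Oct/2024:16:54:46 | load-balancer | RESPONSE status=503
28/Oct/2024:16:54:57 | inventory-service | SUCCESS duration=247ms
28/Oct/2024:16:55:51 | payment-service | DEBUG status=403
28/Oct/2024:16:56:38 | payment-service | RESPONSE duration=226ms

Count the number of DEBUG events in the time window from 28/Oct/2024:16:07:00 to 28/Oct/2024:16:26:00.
0

To count events in the time window:

1. Window boundaries: 28/Oct/2024:16:07:00 to 28/Oct/2024:16:26:00
2. Filter for DEBUG events within this window
3. Count matching events: 0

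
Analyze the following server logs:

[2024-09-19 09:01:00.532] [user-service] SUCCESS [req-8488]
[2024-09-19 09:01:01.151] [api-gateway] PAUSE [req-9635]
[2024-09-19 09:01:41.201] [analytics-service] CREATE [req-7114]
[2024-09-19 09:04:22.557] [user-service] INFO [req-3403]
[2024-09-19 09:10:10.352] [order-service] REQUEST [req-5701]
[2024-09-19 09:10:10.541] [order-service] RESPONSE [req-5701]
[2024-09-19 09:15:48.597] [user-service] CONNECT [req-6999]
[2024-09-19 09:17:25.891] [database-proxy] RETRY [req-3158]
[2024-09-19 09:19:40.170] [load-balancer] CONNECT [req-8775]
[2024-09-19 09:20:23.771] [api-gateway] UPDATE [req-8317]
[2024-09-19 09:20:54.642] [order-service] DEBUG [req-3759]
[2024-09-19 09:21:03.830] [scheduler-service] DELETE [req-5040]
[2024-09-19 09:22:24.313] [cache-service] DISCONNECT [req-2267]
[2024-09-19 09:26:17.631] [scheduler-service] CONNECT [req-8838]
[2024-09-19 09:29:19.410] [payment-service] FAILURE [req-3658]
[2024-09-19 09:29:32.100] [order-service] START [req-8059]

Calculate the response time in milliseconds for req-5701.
189

To calculate latency:

1. Find REQUEST with id req-5701: 2024-09-19 09:10:10.352
2. Find RESPONSE with id req-5701: 2024-09-19 09:10:10.541
3. Latency: 2024-09-19 09:10:10.541 - 2024-09-19 09:10:10.352 = 189ms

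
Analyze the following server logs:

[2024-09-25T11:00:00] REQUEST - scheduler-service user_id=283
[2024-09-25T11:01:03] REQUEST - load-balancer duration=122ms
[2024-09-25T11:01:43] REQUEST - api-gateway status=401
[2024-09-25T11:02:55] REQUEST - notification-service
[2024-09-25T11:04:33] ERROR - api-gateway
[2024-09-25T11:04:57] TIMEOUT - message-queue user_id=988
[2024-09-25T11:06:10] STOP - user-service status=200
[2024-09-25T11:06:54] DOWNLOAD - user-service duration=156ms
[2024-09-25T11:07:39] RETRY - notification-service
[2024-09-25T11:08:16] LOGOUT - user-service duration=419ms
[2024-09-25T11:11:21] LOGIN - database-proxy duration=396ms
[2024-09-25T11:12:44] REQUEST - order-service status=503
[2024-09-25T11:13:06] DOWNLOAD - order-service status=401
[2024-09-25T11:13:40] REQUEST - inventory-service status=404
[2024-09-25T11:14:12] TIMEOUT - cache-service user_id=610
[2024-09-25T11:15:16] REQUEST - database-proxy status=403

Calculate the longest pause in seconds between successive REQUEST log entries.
589

To find the longest gap:

1. Extract all REQUEST events in chronological order
2. Calculate time differences between consecutive events
3. Find the maximum difference
4. Longest gap: 589 seconds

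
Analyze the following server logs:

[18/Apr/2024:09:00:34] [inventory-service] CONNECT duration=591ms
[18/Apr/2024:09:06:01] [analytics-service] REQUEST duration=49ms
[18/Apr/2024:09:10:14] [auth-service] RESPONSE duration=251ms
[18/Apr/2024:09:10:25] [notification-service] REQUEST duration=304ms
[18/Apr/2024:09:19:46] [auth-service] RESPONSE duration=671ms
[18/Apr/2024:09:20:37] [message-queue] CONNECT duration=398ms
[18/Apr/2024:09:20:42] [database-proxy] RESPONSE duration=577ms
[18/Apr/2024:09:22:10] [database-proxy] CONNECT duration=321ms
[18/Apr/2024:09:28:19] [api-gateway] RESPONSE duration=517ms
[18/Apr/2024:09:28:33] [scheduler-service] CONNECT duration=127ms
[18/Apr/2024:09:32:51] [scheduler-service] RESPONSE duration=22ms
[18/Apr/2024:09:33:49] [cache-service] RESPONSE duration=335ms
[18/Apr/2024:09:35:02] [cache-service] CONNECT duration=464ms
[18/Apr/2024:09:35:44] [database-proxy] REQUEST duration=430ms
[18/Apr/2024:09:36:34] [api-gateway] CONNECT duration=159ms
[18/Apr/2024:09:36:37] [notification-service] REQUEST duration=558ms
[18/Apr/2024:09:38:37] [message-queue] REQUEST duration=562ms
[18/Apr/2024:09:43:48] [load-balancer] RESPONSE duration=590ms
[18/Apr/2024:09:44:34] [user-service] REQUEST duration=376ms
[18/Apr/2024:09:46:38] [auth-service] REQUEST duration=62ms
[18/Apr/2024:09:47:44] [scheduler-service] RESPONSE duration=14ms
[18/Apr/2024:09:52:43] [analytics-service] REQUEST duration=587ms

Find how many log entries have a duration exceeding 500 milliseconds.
8

To count timeouts:

1. Threshold: 500ms
2. Extract duration from each log entry
3. Count entries where duration > 500
4. Timeout count: 8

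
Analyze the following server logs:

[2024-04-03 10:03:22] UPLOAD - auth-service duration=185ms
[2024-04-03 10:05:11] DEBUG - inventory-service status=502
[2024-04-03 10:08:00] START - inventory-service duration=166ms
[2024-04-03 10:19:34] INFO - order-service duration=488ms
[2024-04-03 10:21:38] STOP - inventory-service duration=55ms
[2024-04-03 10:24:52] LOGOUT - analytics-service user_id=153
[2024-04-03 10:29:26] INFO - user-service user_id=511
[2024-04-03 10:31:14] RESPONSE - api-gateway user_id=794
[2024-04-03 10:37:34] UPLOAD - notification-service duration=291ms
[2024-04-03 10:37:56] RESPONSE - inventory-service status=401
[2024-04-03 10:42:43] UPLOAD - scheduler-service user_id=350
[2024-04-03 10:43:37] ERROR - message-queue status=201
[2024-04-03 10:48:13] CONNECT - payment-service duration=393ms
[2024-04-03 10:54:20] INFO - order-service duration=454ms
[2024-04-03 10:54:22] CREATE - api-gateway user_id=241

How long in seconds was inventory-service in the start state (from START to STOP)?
818

To calculate state duration:

1. Find START event for inventory-service: 2024-04-03 10:08:00
2. Find STOP event for inventory-service: 2024-04-03 10:21:38
3. Calculate duration: 2024-04-03 10:21:38 - 2024-04-03 10:08:00 = 818 seconds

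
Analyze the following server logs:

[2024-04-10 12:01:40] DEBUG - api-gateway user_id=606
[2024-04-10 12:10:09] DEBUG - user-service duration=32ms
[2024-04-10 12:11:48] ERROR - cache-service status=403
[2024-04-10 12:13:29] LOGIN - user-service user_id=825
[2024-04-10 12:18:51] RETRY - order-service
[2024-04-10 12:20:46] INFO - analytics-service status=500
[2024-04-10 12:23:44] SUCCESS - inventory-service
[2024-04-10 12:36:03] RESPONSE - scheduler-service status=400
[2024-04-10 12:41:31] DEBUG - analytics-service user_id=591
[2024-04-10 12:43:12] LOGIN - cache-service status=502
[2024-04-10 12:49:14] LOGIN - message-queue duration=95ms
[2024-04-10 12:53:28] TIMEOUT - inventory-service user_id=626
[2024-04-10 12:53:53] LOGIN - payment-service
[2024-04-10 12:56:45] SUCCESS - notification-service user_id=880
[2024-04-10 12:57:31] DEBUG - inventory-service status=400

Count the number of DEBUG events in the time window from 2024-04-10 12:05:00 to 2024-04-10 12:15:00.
1

To count events in the time window:

1. Window boundaries: 2024-04-10 12:05:00 to 2024-04-10 12:15:00
2. Filter for DEBUG events within this window
3. Count matching events: 1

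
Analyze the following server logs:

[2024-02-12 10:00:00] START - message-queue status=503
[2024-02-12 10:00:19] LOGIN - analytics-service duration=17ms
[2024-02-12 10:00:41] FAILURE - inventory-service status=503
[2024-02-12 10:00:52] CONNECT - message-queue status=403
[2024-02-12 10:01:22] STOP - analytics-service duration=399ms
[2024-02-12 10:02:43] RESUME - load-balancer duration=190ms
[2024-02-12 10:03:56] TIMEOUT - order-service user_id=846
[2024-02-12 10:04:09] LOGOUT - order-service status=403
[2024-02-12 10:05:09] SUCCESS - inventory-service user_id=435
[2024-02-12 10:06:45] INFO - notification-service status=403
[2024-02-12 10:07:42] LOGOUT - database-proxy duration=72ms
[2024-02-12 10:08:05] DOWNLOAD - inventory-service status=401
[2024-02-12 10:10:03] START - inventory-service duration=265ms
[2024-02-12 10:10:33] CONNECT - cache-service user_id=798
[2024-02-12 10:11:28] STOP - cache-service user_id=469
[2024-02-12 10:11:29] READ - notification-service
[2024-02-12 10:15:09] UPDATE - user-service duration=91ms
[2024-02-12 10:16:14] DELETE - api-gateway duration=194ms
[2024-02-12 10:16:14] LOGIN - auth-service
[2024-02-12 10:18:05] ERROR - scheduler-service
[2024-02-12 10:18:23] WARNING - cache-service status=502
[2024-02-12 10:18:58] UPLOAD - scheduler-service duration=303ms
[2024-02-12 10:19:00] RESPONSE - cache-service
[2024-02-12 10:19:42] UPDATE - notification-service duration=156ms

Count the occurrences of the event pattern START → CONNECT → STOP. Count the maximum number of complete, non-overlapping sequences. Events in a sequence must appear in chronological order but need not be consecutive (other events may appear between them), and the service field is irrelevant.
2

To count sequences:

1. Look for pattern: START → CONNECT → STOP
2. Greedily scan the log in chronological order, matching each sequence element in turn (ignoring service)
3. Each time the full pattern completes, increment the count and restart matching from the next event
4. Complete non-overlapping sequences found: 2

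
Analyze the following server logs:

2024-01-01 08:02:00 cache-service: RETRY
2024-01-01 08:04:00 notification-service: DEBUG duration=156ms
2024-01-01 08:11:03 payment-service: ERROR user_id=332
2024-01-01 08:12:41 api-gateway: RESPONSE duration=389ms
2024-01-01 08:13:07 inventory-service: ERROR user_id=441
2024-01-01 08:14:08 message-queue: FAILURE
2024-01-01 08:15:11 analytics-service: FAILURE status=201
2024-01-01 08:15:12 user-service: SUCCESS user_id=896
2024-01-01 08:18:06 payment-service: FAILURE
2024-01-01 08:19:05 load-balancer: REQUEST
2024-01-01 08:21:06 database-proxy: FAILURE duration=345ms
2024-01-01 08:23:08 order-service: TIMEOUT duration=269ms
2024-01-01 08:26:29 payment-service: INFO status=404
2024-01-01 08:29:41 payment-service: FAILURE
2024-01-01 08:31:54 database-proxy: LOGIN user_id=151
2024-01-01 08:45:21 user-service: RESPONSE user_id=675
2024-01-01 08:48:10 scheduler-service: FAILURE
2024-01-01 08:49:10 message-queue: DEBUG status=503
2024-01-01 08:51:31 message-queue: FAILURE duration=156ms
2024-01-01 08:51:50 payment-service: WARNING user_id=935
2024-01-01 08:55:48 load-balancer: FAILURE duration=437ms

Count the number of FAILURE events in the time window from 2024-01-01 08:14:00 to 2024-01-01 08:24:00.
4

To count events in the time window:

1. Window boundaries: 2024-01-01 08:14:00 to 2024-01-01 08:24:00
2. Filter for FAILURE events within this window
3. Count matching events: 4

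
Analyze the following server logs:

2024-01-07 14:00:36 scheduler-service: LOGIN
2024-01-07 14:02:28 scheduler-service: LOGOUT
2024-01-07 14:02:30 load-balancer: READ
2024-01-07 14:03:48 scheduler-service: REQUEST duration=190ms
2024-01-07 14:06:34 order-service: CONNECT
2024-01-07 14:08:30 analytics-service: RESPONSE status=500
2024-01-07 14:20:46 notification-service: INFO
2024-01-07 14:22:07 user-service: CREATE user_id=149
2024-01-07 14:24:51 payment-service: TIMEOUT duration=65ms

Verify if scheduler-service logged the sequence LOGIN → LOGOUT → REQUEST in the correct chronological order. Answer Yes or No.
Yes

To verify sequence order:

1. Find all events in sequence LOGIN → LOGOUT → REQUEST for scheduler-service
2. Extract their timestamps
3. Check if timestamps are in ascending order
4. Result: Yes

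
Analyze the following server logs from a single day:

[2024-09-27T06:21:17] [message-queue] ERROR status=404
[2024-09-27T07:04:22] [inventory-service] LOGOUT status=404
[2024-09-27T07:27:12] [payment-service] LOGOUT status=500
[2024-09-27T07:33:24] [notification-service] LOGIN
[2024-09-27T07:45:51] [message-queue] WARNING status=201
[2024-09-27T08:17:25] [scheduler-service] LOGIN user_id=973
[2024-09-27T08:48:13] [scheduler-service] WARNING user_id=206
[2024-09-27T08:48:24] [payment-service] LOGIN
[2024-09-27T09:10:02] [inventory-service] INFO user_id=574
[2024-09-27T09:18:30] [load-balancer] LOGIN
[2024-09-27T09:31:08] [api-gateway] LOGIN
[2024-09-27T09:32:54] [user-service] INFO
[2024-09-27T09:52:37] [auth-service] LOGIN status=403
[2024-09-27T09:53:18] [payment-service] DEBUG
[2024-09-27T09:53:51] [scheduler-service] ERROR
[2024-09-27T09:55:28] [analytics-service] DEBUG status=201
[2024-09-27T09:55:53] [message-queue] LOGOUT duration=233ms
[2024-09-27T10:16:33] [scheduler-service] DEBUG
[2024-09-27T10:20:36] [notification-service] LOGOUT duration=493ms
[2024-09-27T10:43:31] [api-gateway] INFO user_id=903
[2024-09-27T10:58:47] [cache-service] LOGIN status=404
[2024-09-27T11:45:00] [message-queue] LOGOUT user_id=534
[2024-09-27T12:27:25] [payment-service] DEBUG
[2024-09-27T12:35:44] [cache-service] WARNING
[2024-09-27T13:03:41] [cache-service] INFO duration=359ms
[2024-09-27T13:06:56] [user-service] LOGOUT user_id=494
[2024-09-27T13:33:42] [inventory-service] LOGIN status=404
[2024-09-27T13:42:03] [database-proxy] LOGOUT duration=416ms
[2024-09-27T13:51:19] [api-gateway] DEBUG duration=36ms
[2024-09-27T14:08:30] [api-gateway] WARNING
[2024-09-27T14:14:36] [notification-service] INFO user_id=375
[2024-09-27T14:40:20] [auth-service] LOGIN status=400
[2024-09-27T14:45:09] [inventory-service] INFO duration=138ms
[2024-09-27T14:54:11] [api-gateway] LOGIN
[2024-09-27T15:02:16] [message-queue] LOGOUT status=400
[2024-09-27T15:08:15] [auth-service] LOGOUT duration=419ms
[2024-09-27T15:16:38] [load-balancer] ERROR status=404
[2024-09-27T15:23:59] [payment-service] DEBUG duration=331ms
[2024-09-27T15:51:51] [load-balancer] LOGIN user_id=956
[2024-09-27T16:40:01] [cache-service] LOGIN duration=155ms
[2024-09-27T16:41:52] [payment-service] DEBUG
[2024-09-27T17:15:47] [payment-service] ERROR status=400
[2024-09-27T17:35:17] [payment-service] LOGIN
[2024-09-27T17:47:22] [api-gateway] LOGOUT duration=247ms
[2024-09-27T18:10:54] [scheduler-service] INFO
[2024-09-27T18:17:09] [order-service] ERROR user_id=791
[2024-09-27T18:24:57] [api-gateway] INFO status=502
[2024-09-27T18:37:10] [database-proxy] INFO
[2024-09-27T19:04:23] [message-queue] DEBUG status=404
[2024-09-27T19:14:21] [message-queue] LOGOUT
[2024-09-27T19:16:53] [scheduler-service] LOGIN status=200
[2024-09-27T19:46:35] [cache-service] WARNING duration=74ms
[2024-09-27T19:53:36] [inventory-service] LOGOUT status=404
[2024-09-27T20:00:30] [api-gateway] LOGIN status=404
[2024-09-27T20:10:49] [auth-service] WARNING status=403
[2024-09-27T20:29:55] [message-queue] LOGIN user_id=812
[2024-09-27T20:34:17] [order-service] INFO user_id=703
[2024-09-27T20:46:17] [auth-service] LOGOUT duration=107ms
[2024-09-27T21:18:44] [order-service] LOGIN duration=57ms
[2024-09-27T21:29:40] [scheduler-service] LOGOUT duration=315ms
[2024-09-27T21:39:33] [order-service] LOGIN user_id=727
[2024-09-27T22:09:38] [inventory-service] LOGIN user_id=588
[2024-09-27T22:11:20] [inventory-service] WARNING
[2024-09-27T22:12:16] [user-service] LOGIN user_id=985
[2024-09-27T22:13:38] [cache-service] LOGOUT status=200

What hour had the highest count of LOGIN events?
9

To find the peak hour:

1. Group all LOGIN events by hour
2. Count events in each hour
3. Find hour with maximum count
4. Peak hour: 9 (with 3 events)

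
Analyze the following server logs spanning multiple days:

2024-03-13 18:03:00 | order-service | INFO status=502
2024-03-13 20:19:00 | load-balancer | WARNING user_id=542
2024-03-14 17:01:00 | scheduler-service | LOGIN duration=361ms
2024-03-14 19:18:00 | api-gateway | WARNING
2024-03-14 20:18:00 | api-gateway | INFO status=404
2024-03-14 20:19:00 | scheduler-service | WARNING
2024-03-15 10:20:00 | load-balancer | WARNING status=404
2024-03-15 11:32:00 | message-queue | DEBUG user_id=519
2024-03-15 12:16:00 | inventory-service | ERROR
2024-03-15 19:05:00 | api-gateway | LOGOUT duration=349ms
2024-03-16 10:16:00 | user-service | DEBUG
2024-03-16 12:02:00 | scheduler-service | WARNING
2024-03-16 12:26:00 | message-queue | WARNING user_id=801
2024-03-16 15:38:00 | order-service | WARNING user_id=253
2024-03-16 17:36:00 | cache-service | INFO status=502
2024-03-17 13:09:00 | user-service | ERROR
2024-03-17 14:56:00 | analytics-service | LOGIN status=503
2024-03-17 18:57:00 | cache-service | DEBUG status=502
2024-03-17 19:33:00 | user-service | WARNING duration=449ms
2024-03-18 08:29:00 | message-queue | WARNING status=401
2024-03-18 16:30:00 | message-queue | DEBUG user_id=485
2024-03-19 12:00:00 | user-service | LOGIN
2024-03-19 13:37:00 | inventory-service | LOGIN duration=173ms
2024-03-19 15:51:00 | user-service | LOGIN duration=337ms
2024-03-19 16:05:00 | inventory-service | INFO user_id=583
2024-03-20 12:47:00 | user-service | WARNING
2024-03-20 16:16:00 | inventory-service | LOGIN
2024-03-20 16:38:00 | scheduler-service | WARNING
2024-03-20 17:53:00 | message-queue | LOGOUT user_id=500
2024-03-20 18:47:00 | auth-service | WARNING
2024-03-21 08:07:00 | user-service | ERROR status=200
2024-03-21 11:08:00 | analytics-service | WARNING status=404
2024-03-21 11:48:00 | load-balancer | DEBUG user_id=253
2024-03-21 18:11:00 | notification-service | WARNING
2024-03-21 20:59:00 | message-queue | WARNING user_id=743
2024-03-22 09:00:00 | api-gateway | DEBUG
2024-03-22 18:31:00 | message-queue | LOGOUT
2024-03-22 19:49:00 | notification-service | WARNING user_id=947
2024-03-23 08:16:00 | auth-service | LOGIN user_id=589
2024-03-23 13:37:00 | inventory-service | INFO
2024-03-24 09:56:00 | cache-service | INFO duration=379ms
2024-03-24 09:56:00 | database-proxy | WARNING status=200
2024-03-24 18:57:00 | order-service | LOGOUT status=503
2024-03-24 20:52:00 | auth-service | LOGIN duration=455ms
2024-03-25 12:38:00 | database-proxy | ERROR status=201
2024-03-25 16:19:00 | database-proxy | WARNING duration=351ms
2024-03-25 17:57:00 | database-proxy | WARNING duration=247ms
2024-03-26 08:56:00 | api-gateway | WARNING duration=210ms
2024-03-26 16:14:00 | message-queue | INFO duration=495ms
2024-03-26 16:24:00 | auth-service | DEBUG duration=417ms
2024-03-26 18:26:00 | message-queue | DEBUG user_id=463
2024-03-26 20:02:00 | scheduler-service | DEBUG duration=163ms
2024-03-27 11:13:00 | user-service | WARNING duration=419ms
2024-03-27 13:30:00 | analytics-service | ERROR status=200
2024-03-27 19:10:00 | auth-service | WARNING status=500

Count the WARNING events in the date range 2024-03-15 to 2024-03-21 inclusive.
12

To filter by date range:

1. Date range: 2024-03-15 through 2024-03-21, both dates inclusive
2. Filter for WARNING events whose date falls in this range
3. Count matching events: 12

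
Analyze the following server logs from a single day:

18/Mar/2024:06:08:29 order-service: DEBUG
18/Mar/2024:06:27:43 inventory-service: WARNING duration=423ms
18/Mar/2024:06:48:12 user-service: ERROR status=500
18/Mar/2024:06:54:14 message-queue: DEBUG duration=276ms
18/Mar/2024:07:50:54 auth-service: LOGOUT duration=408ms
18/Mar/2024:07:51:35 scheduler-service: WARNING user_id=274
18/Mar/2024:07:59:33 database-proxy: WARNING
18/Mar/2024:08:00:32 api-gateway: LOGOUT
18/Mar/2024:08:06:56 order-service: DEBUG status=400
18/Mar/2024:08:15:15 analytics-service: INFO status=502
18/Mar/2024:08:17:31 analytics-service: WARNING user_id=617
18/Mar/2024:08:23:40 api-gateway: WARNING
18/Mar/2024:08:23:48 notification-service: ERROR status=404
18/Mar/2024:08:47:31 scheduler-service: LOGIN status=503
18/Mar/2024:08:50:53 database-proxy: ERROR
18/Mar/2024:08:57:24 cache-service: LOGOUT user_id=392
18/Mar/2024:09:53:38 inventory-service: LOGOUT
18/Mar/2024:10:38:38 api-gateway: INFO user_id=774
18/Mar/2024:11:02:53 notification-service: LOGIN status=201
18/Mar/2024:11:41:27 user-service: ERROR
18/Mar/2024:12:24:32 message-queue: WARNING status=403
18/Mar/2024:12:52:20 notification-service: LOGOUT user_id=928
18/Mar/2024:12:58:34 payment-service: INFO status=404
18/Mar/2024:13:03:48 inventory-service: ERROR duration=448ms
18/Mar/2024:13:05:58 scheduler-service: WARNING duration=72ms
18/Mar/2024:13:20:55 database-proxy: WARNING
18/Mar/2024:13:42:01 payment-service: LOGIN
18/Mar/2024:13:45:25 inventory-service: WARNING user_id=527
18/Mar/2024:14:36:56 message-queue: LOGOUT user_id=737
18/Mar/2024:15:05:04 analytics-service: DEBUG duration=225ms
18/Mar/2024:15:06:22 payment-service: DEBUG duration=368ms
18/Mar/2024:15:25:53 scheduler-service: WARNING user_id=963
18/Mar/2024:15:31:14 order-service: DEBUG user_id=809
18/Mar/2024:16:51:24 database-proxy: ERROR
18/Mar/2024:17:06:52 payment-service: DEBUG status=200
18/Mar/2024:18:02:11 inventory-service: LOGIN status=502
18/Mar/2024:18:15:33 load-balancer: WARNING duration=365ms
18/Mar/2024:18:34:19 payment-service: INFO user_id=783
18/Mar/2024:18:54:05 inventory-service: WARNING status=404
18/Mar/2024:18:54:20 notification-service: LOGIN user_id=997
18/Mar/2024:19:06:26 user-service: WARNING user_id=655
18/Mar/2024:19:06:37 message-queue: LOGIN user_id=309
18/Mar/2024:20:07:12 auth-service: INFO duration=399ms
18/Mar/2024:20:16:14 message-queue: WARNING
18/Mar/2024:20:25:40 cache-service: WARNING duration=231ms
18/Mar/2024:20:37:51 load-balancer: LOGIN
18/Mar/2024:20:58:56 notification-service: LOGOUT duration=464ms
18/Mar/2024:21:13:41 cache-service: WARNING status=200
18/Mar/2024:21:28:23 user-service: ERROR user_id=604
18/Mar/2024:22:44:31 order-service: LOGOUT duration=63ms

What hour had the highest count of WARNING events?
13

To find the peak hour:

1. Group all WARNING events by hour
2. Count events in each hour
3. Find hour with maximum count
4. Peak hour: 13 (with 3 events)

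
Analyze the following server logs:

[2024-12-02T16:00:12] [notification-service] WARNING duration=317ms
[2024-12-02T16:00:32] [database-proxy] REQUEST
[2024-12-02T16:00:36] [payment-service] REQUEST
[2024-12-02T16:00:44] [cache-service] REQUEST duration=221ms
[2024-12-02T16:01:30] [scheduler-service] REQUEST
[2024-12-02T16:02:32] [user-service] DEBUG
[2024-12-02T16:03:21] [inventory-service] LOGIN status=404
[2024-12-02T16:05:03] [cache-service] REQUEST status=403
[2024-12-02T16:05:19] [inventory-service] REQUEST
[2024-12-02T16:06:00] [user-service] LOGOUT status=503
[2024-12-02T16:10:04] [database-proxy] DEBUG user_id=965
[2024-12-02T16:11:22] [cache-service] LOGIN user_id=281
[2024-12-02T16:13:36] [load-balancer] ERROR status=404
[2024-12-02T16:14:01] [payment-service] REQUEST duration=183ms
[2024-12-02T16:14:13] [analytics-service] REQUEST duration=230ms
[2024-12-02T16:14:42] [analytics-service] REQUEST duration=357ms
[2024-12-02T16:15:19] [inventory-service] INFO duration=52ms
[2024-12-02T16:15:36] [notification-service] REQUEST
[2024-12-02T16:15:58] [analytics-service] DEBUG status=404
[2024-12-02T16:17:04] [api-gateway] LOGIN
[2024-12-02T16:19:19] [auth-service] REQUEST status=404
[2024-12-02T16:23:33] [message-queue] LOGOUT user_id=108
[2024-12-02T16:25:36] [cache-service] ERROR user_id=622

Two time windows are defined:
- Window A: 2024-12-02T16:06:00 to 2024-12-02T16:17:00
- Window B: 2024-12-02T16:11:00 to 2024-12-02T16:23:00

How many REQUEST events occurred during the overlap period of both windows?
4

To find overlap events:

1. Window A: 2024-12-02T16:06:00 to 2024-12-02T16:17:00
2. Window B: 2024-12-02T16:11:00 to 2024-12-02T16:23:00
3. Overlap period: 2024-12-02T16:11:00 to 2024-12-02T16:17:00
4. Count REQUEST events in overlap: 4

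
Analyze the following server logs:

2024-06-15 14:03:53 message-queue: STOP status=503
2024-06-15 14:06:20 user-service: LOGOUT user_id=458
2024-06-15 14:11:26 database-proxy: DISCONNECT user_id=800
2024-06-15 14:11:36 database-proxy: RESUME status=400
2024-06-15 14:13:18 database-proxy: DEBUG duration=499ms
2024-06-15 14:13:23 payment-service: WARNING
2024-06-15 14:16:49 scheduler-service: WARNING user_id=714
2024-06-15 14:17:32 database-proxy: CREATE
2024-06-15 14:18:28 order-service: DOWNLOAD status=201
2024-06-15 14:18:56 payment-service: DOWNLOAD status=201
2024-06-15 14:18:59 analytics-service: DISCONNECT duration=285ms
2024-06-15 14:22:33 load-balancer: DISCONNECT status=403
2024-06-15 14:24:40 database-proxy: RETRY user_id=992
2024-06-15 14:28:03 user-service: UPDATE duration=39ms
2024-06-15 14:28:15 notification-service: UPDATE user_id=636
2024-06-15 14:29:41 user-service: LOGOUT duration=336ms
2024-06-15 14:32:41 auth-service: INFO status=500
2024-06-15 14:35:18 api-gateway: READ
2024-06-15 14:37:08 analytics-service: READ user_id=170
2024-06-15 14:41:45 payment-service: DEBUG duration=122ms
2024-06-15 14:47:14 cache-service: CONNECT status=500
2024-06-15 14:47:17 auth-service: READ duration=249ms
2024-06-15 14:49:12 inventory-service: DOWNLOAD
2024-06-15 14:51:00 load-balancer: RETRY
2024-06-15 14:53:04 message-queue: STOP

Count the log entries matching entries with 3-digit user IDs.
6

To find matching entries:

1. Pattern to match: entries with 3-digit user IDs
2. Scan each log entry for the pattern
3. Count matches: 6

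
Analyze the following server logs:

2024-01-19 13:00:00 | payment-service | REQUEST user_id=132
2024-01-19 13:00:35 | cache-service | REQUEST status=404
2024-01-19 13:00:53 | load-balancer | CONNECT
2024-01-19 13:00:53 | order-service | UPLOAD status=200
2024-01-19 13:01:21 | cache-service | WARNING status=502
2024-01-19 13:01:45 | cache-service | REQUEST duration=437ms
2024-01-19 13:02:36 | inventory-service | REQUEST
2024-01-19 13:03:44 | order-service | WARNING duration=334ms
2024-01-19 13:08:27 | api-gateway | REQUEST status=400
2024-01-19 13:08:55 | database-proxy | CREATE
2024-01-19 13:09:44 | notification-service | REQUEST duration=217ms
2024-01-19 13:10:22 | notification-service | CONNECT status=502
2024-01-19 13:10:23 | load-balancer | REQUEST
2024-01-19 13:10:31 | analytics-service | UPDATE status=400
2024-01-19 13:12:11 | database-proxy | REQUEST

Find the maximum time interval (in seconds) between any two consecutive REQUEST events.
351

To find the longest gap:

1. Extract all REQUEST events in chronological order
2. Calculate time differences between consecutive events
3. Find the maximum difference
4. Longest gap: 351 seconds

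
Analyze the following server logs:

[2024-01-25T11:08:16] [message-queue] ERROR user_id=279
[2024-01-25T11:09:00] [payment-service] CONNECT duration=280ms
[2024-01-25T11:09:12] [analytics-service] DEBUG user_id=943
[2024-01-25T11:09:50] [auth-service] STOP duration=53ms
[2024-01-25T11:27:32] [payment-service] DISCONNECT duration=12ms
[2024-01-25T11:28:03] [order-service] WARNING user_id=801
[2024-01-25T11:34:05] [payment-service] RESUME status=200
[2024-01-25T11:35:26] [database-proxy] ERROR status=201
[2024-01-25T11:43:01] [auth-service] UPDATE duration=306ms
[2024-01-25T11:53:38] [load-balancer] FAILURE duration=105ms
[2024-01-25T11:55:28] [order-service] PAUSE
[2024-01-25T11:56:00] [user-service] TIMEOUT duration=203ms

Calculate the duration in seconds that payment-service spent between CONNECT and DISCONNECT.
1112

To calculate state duration:

1. Find CONNECT event for payment-service: 2024-01-25T11:09:00
2. Find DISCONNECT event for payment-service: 2024-01-25T11:27:32
3. Calculate duration: 2024-01-25T11:27:32 - 2024-01-25T11:09:00 = 1112 seconds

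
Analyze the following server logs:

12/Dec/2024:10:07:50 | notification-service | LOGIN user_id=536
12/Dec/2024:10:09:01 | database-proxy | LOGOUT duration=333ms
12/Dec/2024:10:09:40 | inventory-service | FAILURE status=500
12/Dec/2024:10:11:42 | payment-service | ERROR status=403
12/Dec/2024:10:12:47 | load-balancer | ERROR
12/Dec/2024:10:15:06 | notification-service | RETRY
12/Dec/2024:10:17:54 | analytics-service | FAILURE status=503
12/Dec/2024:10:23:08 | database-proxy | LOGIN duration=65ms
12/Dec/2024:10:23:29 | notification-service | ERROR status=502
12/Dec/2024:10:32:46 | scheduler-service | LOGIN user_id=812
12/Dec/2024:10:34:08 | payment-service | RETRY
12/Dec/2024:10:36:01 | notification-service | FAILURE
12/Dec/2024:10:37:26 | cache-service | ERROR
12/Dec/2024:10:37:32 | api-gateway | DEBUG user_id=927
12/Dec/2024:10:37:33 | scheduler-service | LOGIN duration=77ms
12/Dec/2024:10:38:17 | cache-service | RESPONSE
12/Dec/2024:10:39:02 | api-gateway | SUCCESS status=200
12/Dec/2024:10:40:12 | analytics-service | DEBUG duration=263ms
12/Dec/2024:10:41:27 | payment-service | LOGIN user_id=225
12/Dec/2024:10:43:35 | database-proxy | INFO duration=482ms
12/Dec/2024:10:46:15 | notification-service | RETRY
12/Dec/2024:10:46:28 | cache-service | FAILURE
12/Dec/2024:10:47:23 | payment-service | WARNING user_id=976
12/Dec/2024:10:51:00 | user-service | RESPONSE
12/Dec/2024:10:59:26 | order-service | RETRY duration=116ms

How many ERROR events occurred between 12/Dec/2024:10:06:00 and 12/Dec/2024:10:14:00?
2

To count events in the time window:

1. Window boundaries: 12/Dec/2024:10:06:00 to 12/Dec/2024:10:14:00
2. Filter for ERROR events within this window
3. Count matching events: 2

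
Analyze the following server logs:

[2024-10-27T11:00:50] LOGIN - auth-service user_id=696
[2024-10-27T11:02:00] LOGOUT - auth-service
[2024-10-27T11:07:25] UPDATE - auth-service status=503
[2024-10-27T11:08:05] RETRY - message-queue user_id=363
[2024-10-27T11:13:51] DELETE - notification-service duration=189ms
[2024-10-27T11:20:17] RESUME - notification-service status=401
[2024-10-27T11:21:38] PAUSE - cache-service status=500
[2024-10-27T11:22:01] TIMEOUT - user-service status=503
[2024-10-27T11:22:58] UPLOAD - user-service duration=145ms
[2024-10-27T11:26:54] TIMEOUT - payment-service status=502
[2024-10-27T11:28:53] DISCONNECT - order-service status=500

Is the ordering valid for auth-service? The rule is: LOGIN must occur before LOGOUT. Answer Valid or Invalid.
Valid

To validate ordering:

1. Required order: LOGIN → LOGOUT
2. Rule: LOGIN must occur before LOGOUT
3. Check actual order of events for auth-service
4. Result: Valid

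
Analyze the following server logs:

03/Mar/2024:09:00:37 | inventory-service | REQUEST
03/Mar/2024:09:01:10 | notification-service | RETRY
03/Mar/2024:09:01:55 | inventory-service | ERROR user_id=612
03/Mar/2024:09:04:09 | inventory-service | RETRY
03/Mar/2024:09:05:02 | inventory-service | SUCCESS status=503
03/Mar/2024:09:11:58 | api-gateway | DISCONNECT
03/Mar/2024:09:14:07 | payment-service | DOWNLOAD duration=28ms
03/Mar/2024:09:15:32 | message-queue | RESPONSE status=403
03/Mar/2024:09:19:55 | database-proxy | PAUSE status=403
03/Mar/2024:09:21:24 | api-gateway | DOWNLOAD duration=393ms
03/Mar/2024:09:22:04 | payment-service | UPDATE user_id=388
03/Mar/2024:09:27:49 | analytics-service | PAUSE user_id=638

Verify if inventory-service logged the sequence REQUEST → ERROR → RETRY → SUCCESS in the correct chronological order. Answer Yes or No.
Yes

To verify sequence order:

1. Find all events in sequence REQUEST → ERROR → RETRY → SUCCESS for inventory-service
2. Extract their timestamps
3. Check if timestamps are in ascending order
4. Result: Yes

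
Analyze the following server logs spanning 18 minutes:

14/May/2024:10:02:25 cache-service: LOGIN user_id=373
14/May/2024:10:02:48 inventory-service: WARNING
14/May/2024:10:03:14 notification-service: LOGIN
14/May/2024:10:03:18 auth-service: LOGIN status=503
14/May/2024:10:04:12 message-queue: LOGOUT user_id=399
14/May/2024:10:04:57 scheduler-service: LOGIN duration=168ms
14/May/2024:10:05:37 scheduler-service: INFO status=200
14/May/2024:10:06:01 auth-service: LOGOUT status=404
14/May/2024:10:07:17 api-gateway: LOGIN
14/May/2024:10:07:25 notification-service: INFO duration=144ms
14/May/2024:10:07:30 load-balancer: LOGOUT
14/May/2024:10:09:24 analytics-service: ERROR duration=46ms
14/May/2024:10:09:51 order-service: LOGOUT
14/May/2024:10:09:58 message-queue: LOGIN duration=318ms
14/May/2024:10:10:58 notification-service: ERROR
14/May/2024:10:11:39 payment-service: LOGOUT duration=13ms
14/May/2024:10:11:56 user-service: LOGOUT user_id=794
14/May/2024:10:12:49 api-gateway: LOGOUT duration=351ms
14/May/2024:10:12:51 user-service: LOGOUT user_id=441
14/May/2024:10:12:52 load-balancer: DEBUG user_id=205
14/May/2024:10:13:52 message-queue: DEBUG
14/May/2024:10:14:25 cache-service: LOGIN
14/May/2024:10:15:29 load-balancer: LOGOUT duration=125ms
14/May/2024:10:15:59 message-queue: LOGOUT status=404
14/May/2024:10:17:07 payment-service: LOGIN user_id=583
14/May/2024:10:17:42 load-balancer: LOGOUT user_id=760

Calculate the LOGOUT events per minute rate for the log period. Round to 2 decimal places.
0.61

To calculate the rate:

1. Count total LOGOUT events: 11
2. Total time period: 18 minutes
3. Rate = 11 / 18 = 0.61 events per minute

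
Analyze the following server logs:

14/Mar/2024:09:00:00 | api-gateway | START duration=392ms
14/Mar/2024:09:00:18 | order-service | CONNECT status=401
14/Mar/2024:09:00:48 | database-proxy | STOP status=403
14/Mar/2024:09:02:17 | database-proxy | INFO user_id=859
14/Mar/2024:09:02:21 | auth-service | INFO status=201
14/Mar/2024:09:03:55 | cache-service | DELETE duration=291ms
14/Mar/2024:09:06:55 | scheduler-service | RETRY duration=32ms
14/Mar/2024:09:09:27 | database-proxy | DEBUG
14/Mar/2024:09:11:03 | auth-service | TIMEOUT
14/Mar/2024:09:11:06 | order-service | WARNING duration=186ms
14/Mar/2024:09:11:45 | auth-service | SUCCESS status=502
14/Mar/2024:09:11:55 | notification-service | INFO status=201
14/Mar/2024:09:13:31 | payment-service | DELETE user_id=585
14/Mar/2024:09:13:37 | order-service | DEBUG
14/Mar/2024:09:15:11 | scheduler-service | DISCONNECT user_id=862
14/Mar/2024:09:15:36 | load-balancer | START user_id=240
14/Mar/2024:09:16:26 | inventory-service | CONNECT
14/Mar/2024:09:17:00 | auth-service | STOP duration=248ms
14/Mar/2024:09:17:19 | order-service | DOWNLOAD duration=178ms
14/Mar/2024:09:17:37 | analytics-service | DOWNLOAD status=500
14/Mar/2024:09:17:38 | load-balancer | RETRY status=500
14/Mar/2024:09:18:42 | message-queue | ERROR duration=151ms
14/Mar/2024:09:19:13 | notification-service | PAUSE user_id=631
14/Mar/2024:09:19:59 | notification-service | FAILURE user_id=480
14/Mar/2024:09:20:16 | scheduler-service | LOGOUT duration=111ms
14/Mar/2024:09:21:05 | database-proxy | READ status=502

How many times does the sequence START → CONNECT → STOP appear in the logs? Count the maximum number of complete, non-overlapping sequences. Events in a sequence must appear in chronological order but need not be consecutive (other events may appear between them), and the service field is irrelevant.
2

To count sequences:

1. Look for pattern: START → CONNECT → STOP
2. Greedily scan the log in chronological order, matching each sequence element in turn (ignoring service)
3. Each time the full pattern completes, increment the count and restart matching from the next event
4. Complete non-overlapping sequences found: 2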